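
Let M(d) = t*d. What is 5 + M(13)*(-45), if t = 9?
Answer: -5260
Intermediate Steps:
M(d) = 9*d
5 + M(13)*(-45) = 5 + (9*13)*(-45) = 5 + 117*(-45) = 5 - 5265 = -5260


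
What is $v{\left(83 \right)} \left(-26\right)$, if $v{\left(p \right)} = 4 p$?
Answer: $-8632$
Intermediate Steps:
$v{\left(83 \right)} \left(-26\right) = 4 \cdot 83 \left(-26\right) = 332 \left(-26\right) = -8632$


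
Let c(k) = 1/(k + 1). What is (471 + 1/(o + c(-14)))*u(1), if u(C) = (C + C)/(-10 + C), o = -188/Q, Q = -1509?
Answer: -306668/2805 ≈ -109.33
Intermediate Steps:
o = 188/1509 (o = -188/(-1509) = -188*(-1/1509) = 188/1509 ≈ 0.12459)
u(C) = 2*C/(-10 + C) (u(C) = (2*C)/(-10 + C) = 2*C/(-10 + C))
c(k) = 1/(1 + k)
(471 + 1/(o + c(-14)))*u(1) = (471 + 1/(188/1509 + 1/(1 - 14)))*(2*1/(-10 + 1)) = (471 + 1/(188/1509 + 1/(-13)))*(2*1/(-9)) = (471 + 1/(188/1509 - 1/13))*(2*1*(-1/9)) = (471 + 1/(935/19617))*(-2/9) = (471 + 19617/935)*(-2/9) = (460002/935)*(-2/9) = -306668/2805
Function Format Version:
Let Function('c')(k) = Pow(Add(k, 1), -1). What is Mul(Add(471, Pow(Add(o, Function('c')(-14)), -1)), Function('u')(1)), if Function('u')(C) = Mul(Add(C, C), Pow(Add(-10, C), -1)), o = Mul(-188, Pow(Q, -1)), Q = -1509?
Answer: Rational(-306668, 2805) ≈ -109.33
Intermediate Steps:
o = Rational(188, 1509) (o = Mul(-188, Pow(-1509, -1)) = Mul(-188, Rational(-1, 1509)) = Rational(188, 1509) ≈ 0.12459)
Function('u')(C) = Mul(2, C, Pow(Add(-10, C), -1)) (Function('u')(C) = Mul(Mul(2, C), Pow(Add(-10, C), -1)) = Mul(2, C, Pow(Add(-10, C), -1)))
Function('c')(k) = Pow(Add(1, k), -1)
Mul(Add(471, Pow(Add(o, Function('c')(-14)), -1)), Function('u')(1)) = Mul(Add(471, Pow(Add(Rational(188, 1509), Pow(Add(1, -14), -1)), -1)), Mul(2, 1, Pow(Add(-10, 1), -1))) = Mul(Add(471, Pow(Add(Rational(188, 1509), Pow(-13, -1)), -1)), Mul(2, 1, Pow(-9, -1))) = Mul(Add(471, Pow(Add(Rational(188, 1509), Rational(-1, 13)), -1)), Mul(2, 1, Rational(-1, 9))) = Mul(Add(471, Pow(Rational(935, 19617), -1)), Rational(-2, 9)) = Mul(Add(471, Rational(19617, 935)), Rational(-2, 9)) = Mul(Rational(460002, 935), Rational(-2, 9)) = Rational(-306668, 2805)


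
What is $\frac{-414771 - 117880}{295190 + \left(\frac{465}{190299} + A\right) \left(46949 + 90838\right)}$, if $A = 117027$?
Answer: $- \frac{4826807269}{146123305272296} \approx -3.3032 \cdot 10^{-5}$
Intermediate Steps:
$\frac{-414771 - 117880}{295190 + \left(\frac{465}{190299} + A\right) \left(46949 + 90838\right)} = \frac{-414771 - 117880}{295190 + \left(\frac{465}{190299} + 117027\right) \left(46949 + 90838\right)} = - \frac{532651}{295190 + \left(465 \cdot \frac{1}{190299} + 117027\right) 137787} = - \frac{532651}{295190 + \left(\frac{155}{63433} + 117027\right) 137787} = - \frac{532651}{295190 + \frac{7423373846}{63433} \cdot 137787} = - \frac{532651}{295190 + \frac{1022844412118802}{63433}} = - \frac{532651}{\frac{1022863136906072}{63433}} = \left(-532651\right) \frac{63433}{1022863136906072} = - \frac{4826807269}{146123305272296}$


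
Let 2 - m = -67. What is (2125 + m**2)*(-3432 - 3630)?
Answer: -48628932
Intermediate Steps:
m = 69 (m = 2 - 1*(-67) = 2 + 67 = 69)
(2125 + m**2)*(-3432 - 3630) = (2125 + 69**2)*(-3432 - 3630) = (2125 + 4761)*(-7062) = 6886*(-7062) = -48628932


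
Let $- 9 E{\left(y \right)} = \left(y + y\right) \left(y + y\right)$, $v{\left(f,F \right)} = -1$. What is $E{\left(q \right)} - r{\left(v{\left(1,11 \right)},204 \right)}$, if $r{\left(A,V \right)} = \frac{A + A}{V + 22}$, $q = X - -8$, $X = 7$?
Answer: $- \frac{11299}{113} \approx -99.991$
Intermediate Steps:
$q = 15$ ($q = 7 - -8 = 7 + 8 = 15$)
$r{\left(A,V \right)} = \frac{2 A}{22 + V}$
$E{\left(y \right)} = - \frac{4 y^{2}}{9}$ ($E{\left(y \right)} = - \frac{\left(y + y\right) \left(y + y\right)}{9} = - \frac{2 y 2 y}{9} = - \frac{4 y^{2}}{9}$)
$E{\left(q \right)} - r{\left(v{\left(1,11 \right)},204 \right)} = - \frac{4 \cdot 15^{2}}{9} - 2 \left(-1\right) \frac{1}{22 + 204} = \left(- \frac{4}{9}\right) 225 - 2 \left(-1\right) \frac{1}{226} = -100 - 2 \left(-1\right) \frac{1}{226} = -100 - - \frac{1}{113} = -100 + \frac{1}{113} = - \frac{11299}{113}$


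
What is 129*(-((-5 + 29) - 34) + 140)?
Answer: 19350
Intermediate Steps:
129*(-((-5 + 29) - 34) + 140) = 129*(-(24 - 34) + 140) = 129*(-1*(-10) + 140) = 129*(10 + 140) = 129*150 = 19350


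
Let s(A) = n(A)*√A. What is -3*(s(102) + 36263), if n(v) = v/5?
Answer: -108789 - 306*√102/5 ≈ -1.0941e+5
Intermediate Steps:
n(v) = v/5 (n(v) = v*(⅕) = v/5)
s(A) = A^(3/2)/5 (s(A) = (A/5)*√A = A^(3/2)/5)
-3*(s(102) + 36263) = -3*(102^(3/2)/5 + 36263) = -3*((102*√102)/5 + 36263) = -3*(102*√102/5 + 36263) = -3*(36263 + 102*√102/5) = -108789 - 306*√102/5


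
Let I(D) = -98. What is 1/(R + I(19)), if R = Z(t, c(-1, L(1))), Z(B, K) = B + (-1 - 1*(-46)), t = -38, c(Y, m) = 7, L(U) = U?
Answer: -1/91 ≈ -0.010989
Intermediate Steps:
Z(B, K) = 45 + B (Z(B, K) = B + (-1 + 46) = B + 45 = 45 + B)
R = 7 (R = 45 - 38 = 7)
1/(R + I(19)) = 1/(7 - 98) = 1/(-91) = -1/91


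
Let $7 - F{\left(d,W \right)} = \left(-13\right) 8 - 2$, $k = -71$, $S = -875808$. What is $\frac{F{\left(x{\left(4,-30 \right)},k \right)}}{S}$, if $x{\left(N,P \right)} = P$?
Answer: $- \frac{113}{875808} \approx -0.00012902$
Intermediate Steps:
$F{\left(d,W \right)} = 113$ ($F{\left(d,W \right)} = 7 - \left(\left(-13\right) 8 - 2\right) = 7 - \left(-104 - 2\right) = 7 - -106 = 7 + 106 = 113$)
$\frac{F{\left(x{\left(4,-30 \right)},k \right)}}{S} = \frac{113}{-875808} = 113 \left(- \frac{1}{875808}\right) = - \frac{113}{875808}$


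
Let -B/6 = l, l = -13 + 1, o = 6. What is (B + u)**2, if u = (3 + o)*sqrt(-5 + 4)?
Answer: 5103 + 1296*I ≈ 5103.0 + 1296.0*I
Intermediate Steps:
l = -12
u = 9*I (u = (3 + 6)*sqrt(-5 + 4) = 9*sqrt(-1) = 9*I ≈ 9.0*I)
B = 72 (B = -6*(-12) = 72)
(B + u)**2 = (72 + 9*I)**2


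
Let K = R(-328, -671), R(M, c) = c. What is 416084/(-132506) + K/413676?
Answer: -86106438155/27407276028 ≈ -3.1417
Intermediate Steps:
K = -671
416084/(-132506) + K/413676 = 416084/(-132506) - 671/413676 = 416084*(-1/132506) - 671*1/413676 = -208042/66253 - 671/413676 = -86106438155/27407276028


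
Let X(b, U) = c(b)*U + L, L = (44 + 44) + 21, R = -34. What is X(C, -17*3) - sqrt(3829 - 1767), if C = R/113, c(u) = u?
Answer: 14051/113 - sqrt(2062) ≈ 78.936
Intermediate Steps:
L = 109 (L = 88 + 21 = 109)
C = -34/113 ≈ -0.30089
X(b, U) = 109 + U*b (X(b, U) = b*U + 109 = U*b + 109 = 109 + U*b)
X(C, -17*3) - sqrt(3829 - 1767) = (109 - 17*3*(-34/113)) - sqrt(3829 - 1767) = (109 - 51*(-34/113)) - sqrt(2062) = (109 + 1734/113) - sqrt(2062) = 14051/113 - sqrt(2062)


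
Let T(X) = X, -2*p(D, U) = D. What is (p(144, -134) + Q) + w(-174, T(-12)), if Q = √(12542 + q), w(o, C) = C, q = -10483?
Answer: -84 + √2059 ≈ -38.624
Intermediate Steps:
p(D, U) = -D/2
Q = √2059 (Q = √(12542 - 10483) = √2059 ≈ 45.376)
(p(144, -134) + Q) + w(-174, T(-12)) = (-½*144 + √2059) - 12 = (-72 + √2059) - 12 = -84 + √2059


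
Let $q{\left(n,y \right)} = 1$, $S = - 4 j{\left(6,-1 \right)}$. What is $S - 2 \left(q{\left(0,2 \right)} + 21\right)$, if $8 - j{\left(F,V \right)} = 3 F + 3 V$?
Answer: $-16$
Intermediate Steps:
$j{\left(F,V \right)} = 8 - 3 F - 3 V$ ($j{\left(F,V \right)} = 8 - \left(3 F + 3 V\right) = 8 - 3 F - 3 V$)
$S = 28$ ($S = - 4 \left(8 - 18 - -3\right) = - 4 \left(8 - 18 + 3\right) = \left(-4\right) \left(-7\right) = 28$)
$S - 2 \left(q{\left(0,2 \right)} + 21\right) = 28 - 2 \left(1 + 21\right) = 28 - 44 = -16$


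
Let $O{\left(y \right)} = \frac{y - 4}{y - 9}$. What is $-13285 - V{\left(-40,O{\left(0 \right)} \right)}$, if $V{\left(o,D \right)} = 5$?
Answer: $-13290$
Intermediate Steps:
$O{\left(y \right)} = \frac{-4 + y}{-9 + y}$
$-13285 - V{\left(-40,O{\left(0 \right)} \right)} = -13285 - 5 = -13290$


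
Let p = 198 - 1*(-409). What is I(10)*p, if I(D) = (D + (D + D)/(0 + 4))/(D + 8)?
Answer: 3035/6 ≈ 505.83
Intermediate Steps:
I(D) = 3*D/(2*(8 + D)) (I(D) = (D + (2*D)/4)/(8 + D) = (D + (2*D)*(¼))/(8 + D) = (D + D/2)/(8 + D) = (3*D/2)/(8 + D) = 3*D/(2*(8 + D)))
p = 607 (p = 198 + 409 = 607)
I(10)*p = ((3/2)*10/(8 + 10))*607 = ((3/2)*10/18)*607 = ((3/2)*10*(1/18))*607 = (⅚)*607 = 3035/6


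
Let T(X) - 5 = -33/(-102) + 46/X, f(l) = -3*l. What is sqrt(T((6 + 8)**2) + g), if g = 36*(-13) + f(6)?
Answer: 4*I*sqrt(425221)/119 ≈ 21.919*I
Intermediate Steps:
g = -486 (g = 36*(-13) - 3*6 = -468 - 18 = -486)
T(X) = 181/34 + 46/X (T(X) = 5 + (-33/(-102) + 46/X) = 5 + (-33*(-1/102) + 46/X) = 5 + (11/34 + 46/X) = 181/34 + 46/X)
sqrt(T((6 + 8)**2) + g) = sqrt((181/34 + 46/((6 + 8)**2)) - 486) = sqrt((181/34 + 46/(14**2)) - 486) = sqrt((181/34 + 46/196) - 486) = sqrt((181/34 + 46*(1/196)) - 486) = sqrt((181/34 + 23/98) - 486) = sqrt(4630/833 - 486) = sqrt(-400208/833) = 4*I*sqrt(425221)/119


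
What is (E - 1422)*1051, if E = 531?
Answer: -936441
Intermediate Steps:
(E - 1422)*1051 = (531 - 1422)*1051 = -891*1051 = -936441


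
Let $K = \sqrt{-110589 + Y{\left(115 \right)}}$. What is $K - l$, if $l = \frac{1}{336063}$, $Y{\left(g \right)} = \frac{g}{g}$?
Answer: $- \frac{1}{336063} + 2 i \sqrt{27647} \approx -2.9756 \cdot 10^{-6} + 332.55 i$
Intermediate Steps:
$Y{\left(g \right)} = 1$
$l = \frac{1}{336063} \approx 2.9756 \cdot 10^{-6}$
$K = 2 i \sqrt{27647}$ ($K = \sqrt{-110589 + 1} = \sqrt{-110588} = 2 i \sqrt{27647} \approx 332.55 i$)
$K - l = 2 i \sqrt{27647} - \frac{1}{336063} = - \frac{1}{336063} + 2 i \sqrt{27647}$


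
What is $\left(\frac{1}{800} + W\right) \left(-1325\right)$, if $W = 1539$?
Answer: $- \frac{65253653}{32} \approx -2.0392 \cdot 10^{6}$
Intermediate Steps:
$\left(\frac{1}{800} + W\right) \left(-1325\right) = \left(\frac{1}{800} + 1539\right) \left(-1325\right) = \frac{1231201}{800} \left(-1325\right) = - \frac{65253653}{32}$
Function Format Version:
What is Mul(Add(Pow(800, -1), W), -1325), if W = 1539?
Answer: Rational(-65253653, 32) ≈ -2.0392e+6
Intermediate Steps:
Mul(Add(Pow(800, -1), W), -1325) = Mul(Add(Pow(800, -1), 1539), -1325) = Mul(Add(Rational(1, 800), 1539), -1325) = Mul(Rational(1231201, 800), -1325) = Rational(-65253653, 32)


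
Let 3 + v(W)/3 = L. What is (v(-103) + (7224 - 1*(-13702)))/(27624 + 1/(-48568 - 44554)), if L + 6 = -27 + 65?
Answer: 1956772586/2572402127 ≈ 0.76068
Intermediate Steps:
L = 32 (L = -6 + (-27 + 65) = -6 + 38 = 32)
v(W) = 87 (v(W) = -9 + 3*32 = -9 + 96 = 87)
(v(-103) + (7224 - 1*(-13702)))/(27624 + 1/(-48568 - 44554)) = (87 + (7224 - 1*(-13702)))/(27624 + 1/(-48568 - 44554)) = (87 + (7224 + 13702))/(27624 + 1/(-93122)) = (87 + 20926)/(27624 - 1/93122) = 21013/(2572402127/93122) = 21013*(93122/2572402127) = 1956772586/2572402127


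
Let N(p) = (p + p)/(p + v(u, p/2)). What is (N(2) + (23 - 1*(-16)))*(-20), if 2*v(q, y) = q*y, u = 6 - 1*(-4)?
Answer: -5540/7 ≈ -791.43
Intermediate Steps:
u = 10 (u = 6 + 4 = 10)
v(q, y) = q*y/2 (v(q, y) = (q*y)/2 = q*y/2)
N(p) = 4/7 (N(p) = (p + p)/(p + (1/2)*10*(p/2)) = (2*p)/(p + (1/2)*10*(p*(1/2))) = (2*p)/(p + (1/2)*10*(p/2)) = (2*p)/(p + 5*p/2) = (2*p)/((7*p/2)) = (2*p)*(2/(7*p)) = 4/7)
(N(2) + (23 - 1*(-16)))*(-20) = (4/7 + (23 - 1*(-16)))*(-20) = (4/7 + (23 + 16))*(-20) = (4/7 + 39)*(-20) = (277/7)*(-20) = -5540/7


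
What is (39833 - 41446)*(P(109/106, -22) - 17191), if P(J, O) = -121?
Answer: 27924256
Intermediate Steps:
(39833 - 41446)*(P(109/106, -22) - 17191) = (39833 - 41446)*(-121 - 17191) = -1613*(-17312) = 27924256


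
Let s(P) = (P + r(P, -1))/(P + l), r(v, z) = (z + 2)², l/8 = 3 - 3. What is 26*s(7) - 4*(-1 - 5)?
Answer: 376/7 ≈ 53.714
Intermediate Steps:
l = 0 (l = 8*(3 - 3) = 8*0 = 0)
r(v, z) = (2 + z)²
s(P) = (1 + P)/P (s(P) = (P + (2 - 1)²)/(P + 0) = (P + 1²)/P = (P + 1)/P = (1 + P)/P)
26*s(7) - 4*(-1 - 5) = 26*((1 + 7)/7) - 4*(-1 - 5) = 26*((⅐)*8) - 4*(-6) = 26*(8/7) + 24 = 208/7 + 24 = 376/7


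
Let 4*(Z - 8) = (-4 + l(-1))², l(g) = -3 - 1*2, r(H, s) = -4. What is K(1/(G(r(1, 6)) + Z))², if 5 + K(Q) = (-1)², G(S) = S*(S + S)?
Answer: 16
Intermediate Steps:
l(g) = -5 (l(g) = -3 - 2 = -5)
G(S) = 2*S² (G(S) = S*(2*S) = 2*S²)
Z = 113/4 (Z = 8 + (-4 - 5)²/4 = 8 + (¼)*(-9)² = 8 + (¼)*81 = 8 + 81/4 = 113/4 ≈ 28.250)
K(Q) = -4 (K(Q) = -5 + (-1)² = -5 + 1 = -4)
K(1/(G(r(1, 6)) + Z))² = (-4)² = 16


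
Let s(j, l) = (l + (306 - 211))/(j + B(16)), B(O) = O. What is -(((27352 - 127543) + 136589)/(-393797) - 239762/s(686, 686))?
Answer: 66281152959266/307555457 ≈ 2.1551e+5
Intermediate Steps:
s(j, l) = (95 + l)/(16 + j) (s(j, l) = (l + (306 - 211))/(j + 16) = (l + 95)/(16 + j) = (95 + l)/(16 + j))
-(((27352 - 127543) + 136589)/(-393797) - 239762/s(686, 686)) = -(((27352 - 127543) + 136589)/(-393797) - 239762*(16 + 686)/(95 + 686)) = -((-100191 + 136589)*(-1/393797) - 239762/(781/702)) = -(36398*(-1/393797) - 239762/((1/702)*781)) = -(-36398/393797 - 239762/781/702) = -(-36398/393797 - 239762*702/781) = -(-36398/393797 - 168312924/781) = -1*(-66281152959266/307555457) = 66281152959266/307555457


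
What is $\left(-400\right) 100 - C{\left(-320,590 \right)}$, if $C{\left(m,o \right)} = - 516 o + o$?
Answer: $263850$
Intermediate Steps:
$C{\left(m,o \right)} = - 515 o$
$\left(-400\right) 100 - C{\left(-320,590 \right)} = \left(-400\right) 100 - \left(-515\right) 590 = -40000 - -303850 = -40000 + 303850 = 263850$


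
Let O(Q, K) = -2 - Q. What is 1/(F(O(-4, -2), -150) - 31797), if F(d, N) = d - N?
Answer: -1/31645 ≈ -3.1601e-5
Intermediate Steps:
1/(F(O(-4, -2), -150) - 31797) = 1/(((-2 - 1*(-4)) - 1*(-150)) - 31797) = 1/(((-2 + 4) + 150) - 31797) = 1/((2 + 150) - 31797) = 1/(152 - 31797) = 1/(-31645) = -1/31645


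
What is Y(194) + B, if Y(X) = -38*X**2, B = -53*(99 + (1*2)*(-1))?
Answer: -1435309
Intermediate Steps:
B = -5141 (B = -53*(99 + 2*(-1)) = -53*(99 - 2) = -53*97 = -5141)
Y(194) + B = -38*194**2 - 5141 = -38*37636 - 5141 = -1430168 - 5141 = -1435309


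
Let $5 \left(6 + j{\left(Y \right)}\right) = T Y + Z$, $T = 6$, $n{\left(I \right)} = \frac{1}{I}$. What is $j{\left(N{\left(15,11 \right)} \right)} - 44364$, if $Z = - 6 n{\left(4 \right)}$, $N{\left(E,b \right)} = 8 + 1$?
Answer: $- \frac{88719}{2} \approx -44360.0$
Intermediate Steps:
$N{\left(E,b \right)} = 9$
$Z = - \frac{3}{2}$ ($Z = - \frac{6}{4} = \left(-6\right) \frac{1}{4} = - \frac{3}{2} \approx -1.5$)
$j{\left(Y \right)} = - \frac{63}{10} + \frac{6 Y}{5}$ ($j{\left(Y \right)} = -6 + \frac{6 Y - \frac{3}{2}}{5} = -6 + \frac{- \frac{3}{2} + 6 Y}{5} = -6 + \left(- \frac{3}{10} + \frac{6 Y}{5}\right) = - \frac{63}{10} + \frac{6 Y}{5}$)
$j{\left(N{\left(15,11 \right)} \right)} - 44364 = \left(- \frac{63}{10} + \frac{6}{5} \cdot 9\right) - 44364 = \left(- \frac{63}{10} + \frac{54}{5}\right) - 44364 = \frac{9}{2} - 44364 = - \frac{88719}{2}$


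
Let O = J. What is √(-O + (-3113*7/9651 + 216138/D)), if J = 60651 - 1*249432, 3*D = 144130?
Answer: √91318096610976197725455/695499315 ≈ 434.49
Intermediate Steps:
D = 144130/3 (D = (⅓)*144130 = 144130/3 ≈ 48043.)
J = -188781 (J = 60651 - 249432 = -188781)
O = -188781
√(-O + (-3113*7/9651 + 216138/D)) = √(-1*(-188781) + (-3113*7/9651 + 216138/(144130/3))) = √(188781 + (-21791*1/9651 + 216138*(3/144130))) = √(188781 + (-21791/9651 + 324207/72065)) = √(188781 + 1558553342/695499315) = √(131298614738357/695499315) = √91318096610976197725455/695499315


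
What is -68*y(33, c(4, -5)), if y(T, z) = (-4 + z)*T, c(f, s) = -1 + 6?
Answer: -2244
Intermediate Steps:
c(f, s) = 5
y(T, z) = T*(-4 + z)
-68*y(33, c(4, -5)) = -2244*(-4 + 5) = -2244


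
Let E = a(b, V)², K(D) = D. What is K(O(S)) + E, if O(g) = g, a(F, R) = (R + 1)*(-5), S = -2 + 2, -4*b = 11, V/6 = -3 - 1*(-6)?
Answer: 9025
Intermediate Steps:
V = 18 (V = 6*(-3 - 1*(-6)) = 6*(-3 + 6) = 6*3 = 18)
b = -11/4 (b = -¼*11 = -11/4 ≈ -2.7500)
S = 0
a(F, R) = -5 - 5*R (a(F, R) = (1 + R)*(-5) = -5 - 5*R)
E = 9025 (E = (-5 - 5*18)² = (-5 - 90)² = (-95)² = 9025)
K(O(S)) + E = 0 + 9025 = 9025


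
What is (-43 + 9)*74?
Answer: -2516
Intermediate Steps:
(-43 + 9)*74 = -34*74 = -2516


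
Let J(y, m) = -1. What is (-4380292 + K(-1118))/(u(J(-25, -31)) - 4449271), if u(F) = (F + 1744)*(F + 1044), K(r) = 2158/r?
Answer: 188352639/113146846 ≈ 1.6647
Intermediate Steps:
u(F) = (1044 + F)*(1744 + F) (u(F) = (1744 + F)*(1044 + F) = (1044 + F)*(1744 + F))
(-4380292 + K(-1118))/(u(J(-25, -31)) - 4449271) = (-4380292 + 2158/(-1118))/((1820736 + (-1)² + 2788*(-1)) - 4449271) = (-4380292 + 2158*(-1/1118))/((1820736 + 1 - 2788) - 4449271) = (-4380292 - 83/43)/(1817949 - 4449271) = -188352639/43/(-2631322) = -188352639/43*(-1/2631322) = 188352639/113146846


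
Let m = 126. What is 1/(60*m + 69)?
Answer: 1/7629 ≈ 0.00013108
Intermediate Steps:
1/(60*m + 69) = 1/(60*126 + 69) = 1/(7560 + 69) = 1/7629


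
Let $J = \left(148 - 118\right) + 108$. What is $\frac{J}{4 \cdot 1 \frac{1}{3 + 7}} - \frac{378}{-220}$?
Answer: $\frac{38139}{110} \approx 346.72$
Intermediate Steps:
$J = 138$ ($J = 30 + 108 = 138$)
$\frac{J}{4 \cdot 1 \frac{1}{3 + 7}} - \frac{378}{-220} = \frac{138}{4 \cdot 1 \frac{1}{3 + 7}} - \frac{378}{-220} = \frac{138}{4 \cdot \frac{1}{10}} - - \frac{189}{110} = \frac{138}{4 \cdot \frac{1}{10}} + \frac{189}{110} = \frac{138}{\frac{2}{5}} + \frac{189}{110} = 138 \cdot \frac{5}{2} + \frac{189}{110} = 345 + \frac{189}{110} = \frac{38139}{110}$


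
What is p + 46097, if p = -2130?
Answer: 43967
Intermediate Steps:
p + 46097 = -2130 + 46097 = 43967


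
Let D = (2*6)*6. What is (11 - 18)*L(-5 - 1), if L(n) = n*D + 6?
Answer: 2982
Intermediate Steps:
D = 72 (D = 12*6 = 72)
L(n) = 6 + 72*n (L(n) = n*72 + 6 = 72*n + 6 = 6 + 72*n)
(11 - 18)*L(-5 - 1) = (11 - 18)*(6 + 72*(-5 - 1)) = -7*(6 + 72*(-6)) = -7*(6 - 432) = -7*(-426) = 2982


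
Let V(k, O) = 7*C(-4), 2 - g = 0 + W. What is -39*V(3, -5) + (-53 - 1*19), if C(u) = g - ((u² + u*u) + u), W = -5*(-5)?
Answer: 13851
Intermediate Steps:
W = 25
g = -23 (g = 2 - (0 + 25) = 2 - 1*25 = 2 - 25 = -23)
C(u) = -23 - u - 2*u² (C(u) = -23 - ((u² + u*u) + u) = -23 - ((u² + u²) + u) = -23 - (2*u² + u) = -23 - (u + 2*u²) = -23 + (-u - 2*u²) = -23 - u - 2*u²)
V(k, O) = -357 (V(k, O) = 7*(-23 - 1*(-4) - 2*(-4)²) = 7*(-23 + 4 - 2*16) = 7*(-23 + 4 - 32) = 7*(-51) = -357)
-39*V(3, -5) + (-53 - 1*19) = -39*(-357) + (-53 - 1*19) = 13923 + (-53 - 19) = 13923 - 72 = 13851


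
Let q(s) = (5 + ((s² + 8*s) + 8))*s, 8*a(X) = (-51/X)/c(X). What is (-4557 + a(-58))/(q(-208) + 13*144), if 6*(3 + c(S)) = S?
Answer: 26783059/50860279808 ≈ 0.00052660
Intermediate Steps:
c(S) = -3 + S/6
a(X) = -51/(8*X*(-3 + X/6)) (a(X) = ((-51/X)/(-3 + X/6))/8 = (-51/(X*(-3 + X/6)))/8 = -51/(8*X*(-3 + X/6)))
q(s) = s*(13 + s² + 8*s) (q(s) = (5 + (8 + s² + 8*s))*s = (13 + s² + 8*s)*s = s*(13 + s² + 8*s))
(-4557 + a(-58))/(q(-208) + 13*144) = (-4557 - 153/4/(-58*(-18 - 58)))/(-208*(13 + (-208)² + 8*(-208)) + 13*144) = (-4557 - 153/4*(-1/58)/(-76))/(-208*(13 + 43264 - 1664) + 1872) = (-4557 - 153/4*(-1/58)*(-1/76))/(-208*41613 + 1872) = (-4557 - 153/17632)/(-8655504 + 1872) = -80349177/17632/(-8653632) = -80349177/17632*(-1/8653632) = 26783059/50860279808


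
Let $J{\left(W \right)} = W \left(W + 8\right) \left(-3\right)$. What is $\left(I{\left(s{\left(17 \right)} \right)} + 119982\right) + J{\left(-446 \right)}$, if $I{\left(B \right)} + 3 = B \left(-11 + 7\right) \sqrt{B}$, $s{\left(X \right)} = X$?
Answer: $-466065 - 68 \sqrt{17} \approx -4.6635 \cdot 10^{5}$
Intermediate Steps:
$I{\left(B \right)} = -3 - 4 B^{\frac{3}{2}}$ ($I{\left(B \right)} = -3 + B \left(-11 + 7\right) \sqrt{B} = -3 + B \left(-4\right) \sqrt{B} = -3 + - 4 B \sqrt{B} = -3 - 4 B^{\frac{3}{2}}$)
$J{\left(W \right)} = - 3 W \left(8 + W\right)$ ($J{\left(W \right)} = W \left(8 + W\right) \left(-3\right) = - 3 W \left(8 + W\right)$)
$\left(I{\left(s{\left(17 \right)} \right)} + 119982\right) + J{\left(-446 \right)} = \left(\left(-3 - 4 \cdot 17^{\frac{3}{2}}\right) + 119982\right) - - 1338 \left(8 - 446\right) = \left(\left(-3 - 4 \cdot 17 \sqrt{17}\right) + 119982\right) - \left(-1338\right) \left(-438\right) = \left(\left(-3 - 68 \sqrt{17}\right) + 119982\right) - 586044 = \left(119979 - 68 \sqrt{17}\right) - 586044 = -466065 - 68 \sqrt{17}$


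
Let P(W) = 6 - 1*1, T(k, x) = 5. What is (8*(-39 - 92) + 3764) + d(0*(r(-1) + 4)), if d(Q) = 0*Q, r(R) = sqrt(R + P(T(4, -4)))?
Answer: 2716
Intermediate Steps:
P(W) = 5 (P(W) = 6 - 1 = 5)
r(R) = sqrt(5 + R) (r(R) = sqrt(R + 5) = sqrt(5 + R))
d(Q) = 0
(8*(-39 - 92) + 3764) + d(0*(r(-1) + 4)) = (8*(-39 - 92) + 3764) + 0 = (8*(-131) + 3764) + 0 = (-1048 + 3764) + 0 = 2716 + 0 = 2716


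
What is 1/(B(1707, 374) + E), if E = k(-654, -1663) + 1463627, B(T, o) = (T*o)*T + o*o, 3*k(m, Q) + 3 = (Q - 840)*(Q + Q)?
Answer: 3/3282474062 ≈ 9.1394e-10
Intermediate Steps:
k(m, Q) = -1 + 2*Q*(-840 + Q)/3 (k(m, Q) = -1 + ((Q - 840)*(Q + Q))/3 = -1 + ((-840 + Q)*(2*Q))/3 = -1 + (2*Q*(-840 + Q))/3 = -1 + 2*Q*(-840 + Q)/3)
B(T, o) = o² + o*T² (B(T, o) = o*T² + o² = o² + o*T²)
E = 12715856/3 (E = (-1 - 560*(-1663) + (⅔)*(-1663)²) + 1463627 = (-1 + 931280 + (⅔)*2765569) + 1463627 = (-1 + 931280 + 5531138/3) + 1463627 = 8324975/3 + 1463627 = 12715856/3 ≈ 4.2386e+6)
1/(B(1707, 374) + E) = 1/(374*(374 + 1707²) + 12715856/3) = 1/(374*(374 + 2913849) + 12715856/3) = 1/(374*2914223 + 12715856/3) = 1/(1089919402 + 12715856/3) = 1/(3282474062/3) = 3/3282474062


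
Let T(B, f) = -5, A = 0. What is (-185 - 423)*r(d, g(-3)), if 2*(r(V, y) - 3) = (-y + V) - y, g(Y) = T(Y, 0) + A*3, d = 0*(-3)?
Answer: -4864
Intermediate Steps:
d = 0
g(Y) = -5 (g(Y) = -5 + 0*3 = -5 + 0 = -5)
r(V, y) = 3 + V/2 - y (r(V, y) = 3 + ((-y + V) - y)/2 = 3 + ((V - y) - y)/2 = 3 + (V - 2*y)/2 = 3 + (V/2 - y) = 3 + V/2 - y)
(-185 - 423)*r(d, g(-3)) = (-185 - 423)*(3 + (½)*0 - 1*(-5)) = -608*(3 + 0 + 5) = -608*8 = -4864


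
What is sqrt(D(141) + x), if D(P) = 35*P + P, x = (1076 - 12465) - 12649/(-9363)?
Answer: I*sqrt(553315567110)/9363 ≈ 79.446*I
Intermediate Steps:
x = -106622558/9363 (x = -11389 - 12649*(-1/9363) = -11389 + 12649/9363 = -106622558/9363 ≈ -11388.)
D(P) = 36*P
sqrt(D(141) + x) = sqrt(36*141 - 106622558/9363) = sqrt(5076 - 106622558/9363) = sqrt(-59095970/9363) = I*sqrt(553315567110)/9363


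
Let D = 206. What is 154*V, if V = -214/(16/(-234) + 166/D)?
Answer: -397152756/8887 ≈ -44689.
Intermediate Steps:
V = -2578914/8887 (V = -214/(16/(-234) + 166/206) = -214/(16*(-1/234) + 166*(1/206)) = -214/(-8/117 + 83/103) = -214/8887/12051 = -214*12051/8887 = -2578914/8887 ≈ -290.19)
154*V = 154*(-2578914/8887) = -397152756/8887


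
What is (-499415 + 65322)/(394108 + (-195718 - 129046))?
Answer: -39463/6304 ≈ -6.2600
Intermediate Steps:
(-499415 + 65322)/(394108 + (-195718 - 129046)) = -434093/(394108 - 324764) = -434093/69344 = -434093*1/69344 = -39463/6304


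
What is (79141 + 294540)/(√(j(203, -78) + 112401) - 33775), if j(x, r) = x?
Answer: -12621075775/1140638021 - 747362*√28151/1140638021 ≈ -11.175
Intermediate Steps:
(79141 + 294540)/(√(j(203, -78) + 112401) - 33775) = (79141 + 294540)/(√(203 + 112401) - 33775) = 373681/(√112604 - 33775) = 373681/(2*√28151 - 33775) = 373681/(-33775 + 2*√28151)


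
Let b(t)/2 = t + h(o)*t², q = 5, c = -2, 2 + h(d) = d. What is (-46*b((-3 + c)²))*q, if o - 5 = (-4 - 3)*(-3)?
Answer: -6911500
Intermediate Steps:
o = 26 (o = 5 + (-4 - 3)*(-3) = 5 - 7*(-3) = 5 + 21 = 26)
h(d) = -2 + d
b(t) = 2*t + 48*t² (b(t) = 2*(t + (-2 + 26)*t²) = 2*(t + 24*t²) = 2*t + 48*t²)
(-46*b((-3 + c)²))*q = -92*(-3 - 2)²*(1 + 24*(-3 - 2)²)*5 = -92*(-5)²*(1 + 24*(-5)²)*5 = -92*25*(1 + 24*25)*5 = -92*25*(1 + 600)*5 = -92*25*601*5 = -46*30050*5 = -1382300*5 = -6911500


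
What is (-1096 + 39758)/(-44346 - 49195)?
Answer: -38662/93541 ≈ -0.41332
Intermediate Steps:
(-1096 + 39758)/(-44346 - 49195) = 38662/(-93541) = 38662*(-1/93541) = -38662/93541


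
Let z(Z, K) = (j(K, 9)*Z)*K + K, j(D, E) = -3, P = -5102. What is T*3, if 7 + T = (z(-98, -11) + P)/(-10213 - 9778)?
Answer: -394770/19991 ≈ -19.747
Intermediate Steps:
z(Z, K) = K - 3*K*Z (z(Z, K) = (-3*Z)*K + K = -3*K*Z + K = K - 3*K*Z)
T = -131590/19991 (T = -7 + (-11*(1 - 3*(-98)) - 5102)/(-10213 - 9778) = -7 + (-11*(1 + 294) - 5102)/(-19991) = -7 + (-11*295 - 5102)*(-1/19991) = -7 + (-3245 - 5102)*(-1/19991) = -7 - 8347*(-1/19991) = -7 + 8347/19991 = -131590/19991 ≈ -6.5825)
T*3 = -131590/19991*3 = -394770/19991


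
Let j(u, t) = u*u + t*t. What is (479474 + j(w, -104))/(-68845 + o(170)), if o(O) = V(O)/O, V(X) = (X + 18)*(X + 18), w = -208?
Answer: -45352090/5834153 ≈ -7.7736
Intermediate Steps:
j(u, t) = t² + u² (j(u, t) = u² + t² = t² + u²)
V(X) = (18 + X)² (V(X) = (18 + X)*(18 + X) = (18 + X)²)
o(O) = (18 + O)²/O
(479474 + j(w, -104))/(-68845 + o(170)) = (479474 + ((-104)² + (-208)²))/(-68845 + (18 + 170)²/170) = (479474 + (10816 + 43264))/(-68845 + (1/170)*188²) = (479474 + 54080)/(-68845 + (1/170)*35344) = 533554/(-68845 + 17672/85) = 533554/(-5834153/85) = 533554*(-85/5834153) = -45352090/5834153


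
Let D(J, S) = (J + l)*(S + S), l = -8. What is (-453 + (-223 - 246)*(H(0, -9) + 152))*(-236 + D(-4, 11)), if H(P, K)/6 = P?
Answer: 35870500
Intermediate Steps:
H(P, K) = 6*P
D(J, S) = 2*S*(-8 + J) (D(J, S) = (J - 8)*(S + S) = (-8 + J)*(2*S) = 2*S*(-8 + J))
(-453 + (-223 - 246)*(H(0, -9) + 152))*(-236 + D(-4, 11)) = (-453 + (-223 - 246)*(6*0 + 152))*(-236 + 2*11*(-8 - 4)) = (-453 - 469*(0 + 152))*(-236 + 2*11*(-12)) = (-453 - 469*152)*(-236 - 264) = (-453 - 71288)*(-500) = -71741*(-500) = 35870500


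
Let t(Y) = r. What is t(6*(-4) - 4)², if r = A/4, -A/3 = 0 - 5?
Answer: 225/16 ≈ 14.063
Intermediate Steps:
A = 15 (A = -3*(0 - 5) = -3*(-5) = 15)
r = 15/4 ≈ 3.7500
t(Y) = 15/4
t(6*(-4) - 4)² = (15/4)² = 225/16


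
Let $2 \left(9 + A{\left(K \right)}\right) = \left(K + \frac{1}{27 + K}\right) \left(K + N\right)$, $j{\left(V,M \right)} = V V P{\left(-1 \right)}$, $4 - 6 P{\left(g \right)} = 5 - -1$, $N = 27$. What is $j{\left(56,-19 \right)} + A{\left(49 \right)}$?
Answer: $\frac{4849}{6} \approx 808.17$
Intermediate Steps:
$P{\left(g \right)} = - \frac{1}{3}$ ($P{\left(g \right)} = \frac{2}{3} - \frac{5 - -1}{6} = \frac{2}{3} - \frac{5 + 1}{6} = \frac{2}{3} - 1 = - \frac{1}{3}$)
$j{\left(V,M \right)} = - \frac{V^{2}}{3}$ ($j{\left(V,M \right)} = V V \left(- \frac{1}{3}\right) = V^{2} \left(- \frac{1}{3}\right) = - \frac{V^{2}}{3}$)
$A{\left(K \right)} = -9 + \frac{\left(27 + K\right) \left(K + \frac{1}{27 + K}\right)}{2}$ ($A{\left(K \right)} = -9 + \frac{\left(K + \frac{1}{27 + K}\right) \left(K + 27\right)}{2} = -9 + \frac{\left(K + \frac{1}{27 + K}\right) \left(27 + K\right)}{2} = -9 + \frac{\left(27 + K\right) \left(K + \frac{1}{27 + K}\right)}{2}$)
$j{\left(56,-19 \right)} + A{\left(49 \right)} = - \frac{56^{2}}{3} + \left(- \frac{17}{2} + \frac{49^{2}}{2} + \frac{27}{2} \cdot 49\right) = \left(- \frac{1}{3}\right) 3136 + \left(- \frac{17}{2} + \frac{1}{2} \cdot 2401 + \frac{1323}{2}\right) = - \frac{3136}{3} + \left(- \frac{17}{2} + \frac{2401}{2} + \frac{1323}{2}\right) = - \frac{3136}{3} + \frac{3707}{2} = \frac{4849}{6}$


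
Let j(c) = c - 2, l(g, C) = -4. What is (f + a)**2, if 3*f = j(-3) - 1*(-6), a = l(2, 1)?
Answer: 121/9 ≈ 13.444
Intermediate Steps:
j(c) = -2 + c
a = -4
f = 1/3 (f = ((-2 - 3) - 1*(-6))/3 = (-5 + 6)/3 = (1/3)*1 = 1/3 ≈ 0.33333)
(f + a)**2 = (1/3 - 4)**2 = (-11/3)**2 = 121/9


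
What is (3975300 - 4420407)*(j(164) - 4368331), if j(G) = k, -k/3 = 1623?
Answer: 1946541932400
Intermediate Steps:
k = -4869 (k = -3*1623 = -4869)
j(G) = -4869
(3975300 - 4420407)*(j(164) - 4368331) = (3975300 - 4420407)*(-4869 - 4368331) = -445107*(-4373200) = 1946541932400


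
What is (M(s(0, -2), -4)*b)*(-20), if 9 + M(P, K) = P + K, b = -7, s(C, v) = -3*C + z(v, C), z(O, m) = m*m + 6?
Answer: -980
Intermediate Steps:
z(O, m) = 6 + m² (z(O, m) = m² + 6 = 6 + m²)
s(C, v) = 6 + C² - 3*C (s(C, v) = -3*C + (6 + C²) = 6 + C² - 3*C)
M(P, K) = -9 + K + P (M(P, K) = -9 + (P + K) = -9 + (K + P) = -9 + K + P)
(M(s(0, -2), -4)*b)*(-20) = ((-9 - 4 + (6 + 0² - 3*0))*(-7))*(-20) = ((-9 - 4 + (6 + 0 + 0))*(-7))*(-20) = ((-9 - 4 + 6)*(-7))*(-20) = -7*(-7)*(-20) = 49*(-20) = -980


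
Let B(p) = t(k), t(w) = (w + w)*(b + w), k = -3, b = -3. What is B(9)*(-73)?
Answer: -2628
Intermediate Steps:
t(w) = 2*w*(-3 + w) (t(w) = (w + w)*(-3 + w) = (2*w)*(-3 + w) = 2*w*(-3 + w))
B(p) = 36 (B(p) = 2*(-3)*(-3 - 3) = 2*(-3)*(-6) = 36)
B(9)*(-73) = 36*(-73) = -2628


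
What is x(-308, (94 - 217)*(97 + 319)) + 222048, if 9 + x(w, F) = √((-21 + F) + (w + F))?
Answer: 222039 + I*√102665 ≈ 2.2204e+5 + 320.41*I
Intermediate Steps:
x(w, F) = -9 + √(-21 + w + 2*F) (x(w, F) = -9 + √((-21 + F) + (w + F)) = -9 + √((-21 + F) + (F + w)) = -9 + √(-21 + w + 2*F))
x(-308, (94 - 217)*(97 + 319)) + 222048 = (-9 + √(-21 - 308 + 2*((94 - 217)*(97 + 319)))) + 222048 = (-9 + √(-21 - 308 + 2*(-123*416))) + 222048 = (-9 + √(-21 - 308 + 2*(-51168))) + 222048 = (-9 + √(-21 - 308 - 102336)) + 222048 = (-9 + √(-102665)) + 222048 = (-9 + I*√102665) + 222048 = 222039 + I*√102665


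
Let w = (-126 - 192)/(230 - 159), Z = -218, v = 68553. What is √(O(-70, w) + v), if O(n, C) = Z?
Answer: √68335 ≈ 261.41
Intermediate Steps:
w = -318/71 ≈ -4.4789
O(n, C) = -218
√(O(-70, w) + v) = √(-218 + 68553) = √68335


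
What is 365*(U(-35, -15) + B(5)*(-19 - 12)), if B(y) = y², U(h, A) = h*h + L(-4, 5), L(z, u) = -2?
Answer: 163520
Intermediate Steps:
U(h, A) = -2 + h² (U(h, A) = h*h - 2 = h² - 2 = -2 + h²)
365*(U(-35, -15) + B(5)*(-19 - 12)) = 365*((-2 + (-35)²) + 5²*(-19 - 12)) = 365*((-2 + 1225) + 25*(-31)) = 365*(1223 - 775) = 365*448 = 163520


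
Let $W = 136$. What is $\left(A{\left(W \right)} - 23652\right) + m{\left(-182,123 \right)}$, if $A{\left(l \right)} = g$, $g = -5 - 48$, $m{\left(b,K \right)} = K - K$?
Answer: $-23705$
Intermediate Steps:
$m{\left(b,K \right)} = 0$
$g = -53$
$A{\left(l \right)} = -53$
$\left(A{\left(W \right)} - 23652\right) + m{\left(-182,123 \right)} = \left(-53 - 23652\right) + 0 = -23705 + 0 = -23705$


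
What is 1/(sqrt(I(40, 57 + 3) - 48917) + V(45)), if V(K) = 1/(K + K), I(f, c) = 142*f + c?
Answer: 90/349733701 - 8100*I*sqrt(43177)/349733701 ≈ 2.5734e-7 - 0.0048125*I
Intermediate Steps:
I(f, c) = c + 142*f
V(K) = 1/(2*K)
1/(sqrt(I(40, 57 + 3) - 48917) + V(45)) = 1/(sqrt(((57 + 3) + 142*40) - 48917) + (1/2)/45) = 1/(sqrt((60 + 5680) - 48917) + (1/2)*(1/45)) = 1/(sqrt(5740 - 48917) + 1/90) = 1/(sqrt(-43177) + 1/90) = 1/(I*sqrt(43177) + 1/90) = 1/(1/90 + I*sqrt(43177))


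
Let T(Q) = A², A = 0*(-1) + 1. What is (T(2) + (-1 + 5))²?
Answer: 25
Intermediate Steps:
A = 1 (A = 0 + 1 = 1)
T(Q) = 1 (T(Q) = 1² = 1)
(T(2) + (-1 + 5))² = (1 + (-1 + 5))² = (1 + 4)² = 5² = 25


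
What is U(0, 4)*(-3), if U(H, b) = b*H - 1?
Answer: 3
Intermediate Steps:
U(H, b) = -1 + H*b (U(H, b) = H*b - 1 = -1 + H*b)
U(0, 4)*(-3) = (-1 + 0*4)*(-3) = (-1 + 0)*(-3) = -1*(-3) = 3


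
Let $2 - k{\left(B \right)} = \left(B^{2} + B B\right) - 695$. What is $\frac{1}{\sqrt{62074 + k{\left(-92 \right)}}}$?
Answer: $\frac{\sqrt{45843}}{45843} \approx 0.0046705$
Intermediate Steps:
$k{\left(B \right)} = 697 - 2 B^{2}$ ($k{\left(B \right)} = 2 - \left(\left(B^{2} + B B\right) - 695\right) = 2 - \left(\left(B^{2} + B^{2}\right) - 695\right) = 2 - \left(2 B^{2} - 695\right) = 2 - \left(-695 + 2 B^{2}\right) = 697 - 2 B^{2}$)
$\frac{1}{\sqrt{62074 + k{\left(-92 \right)}}} = \frac{1}{\sqrt{62074 + \left(697 - 2 \left(-92\right)^{2}\right)}} = \frac{1}{\sqrt{62074 + \left(697 - 16928\right)}} = \frac{1}{\sqrt{62074 - 16231}} = \frac{1}{\sqrt{45843}} = \frac{\sqrt{45843}}{45843}$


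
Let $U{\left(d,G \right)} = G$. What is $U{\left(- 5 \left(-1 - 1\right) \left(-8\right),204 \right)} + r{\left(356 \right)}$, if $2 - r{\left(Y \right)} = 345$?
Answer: $-139$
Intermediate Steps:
$r{\left(Y \right)} = -343$ ($r{\left(Y \right)} = 2 - 345 = -343$)
$U{\left(- 5 \left(-1 - 1\right) \left(-8\right),204 \right)} + r{\left(356 \right)} = 204 - 343 = -139$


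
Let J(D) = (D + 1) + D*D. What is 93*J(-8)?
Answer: 5301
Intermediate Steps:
J(D) = 1 + D + D² (J(D) = (1 + D) + D² = 1 + D + D²)
93*J(-8) = 93*(1 - 8 + (-8)²) = 93*(1 - 8 + 64) = 93*57 = 5301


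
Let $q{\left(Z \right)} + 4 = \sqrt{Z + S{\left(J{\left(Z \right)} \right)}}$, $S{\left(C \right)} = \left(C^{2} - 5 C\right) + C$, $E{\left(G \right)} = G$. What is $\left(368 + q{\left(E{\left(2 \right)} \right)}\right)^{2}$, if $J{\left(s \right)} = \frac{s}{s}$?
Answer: $\left(364 + i\right)^{2} \approx 1.325 \cdot 10^{5} + 728.0 i$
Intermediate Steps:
$J{\left(s \right)} = 1$
$S{\left(C \right)} = C^{2} - 4 C$
$q{\left(Z \right)} = -4 + \sqrt{-3 + Z}$ ($q{\left(Z \right)} = -4 + \sqrt{Z + 1 \left(-4 + 1\right)} = -4 + \sqrt{Z + 1 \left(-3\right)} = -4 + \sqrt{Z - 3} = -4 + \sqrt{-3 + Z}$)
$\left(368 + q{\left(E{\left(2 \right)} \right)}\right)^{2} = \left(368 - \left(4 - \sqrt{-3 + 2}\right)\right)^{2} = \left(368 - \left(4 - \sqrt{-1}\right)\right)^{2} = \left(368 - \left(4 - i\right)\right)^{2} = \left(364 + i\right)^{2}$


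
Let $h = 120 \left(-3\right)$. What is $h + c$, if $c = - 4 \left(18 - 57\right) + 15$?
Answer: $-189$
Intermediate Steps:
$h = -360$
$c = 171$ ($c = - 4 \left(18 - 57\right) + 15 = \left(-4\right) \left(-39\right) + 15 = 156 + 15 = 171$)
$h + c = -360 + 171 = -189$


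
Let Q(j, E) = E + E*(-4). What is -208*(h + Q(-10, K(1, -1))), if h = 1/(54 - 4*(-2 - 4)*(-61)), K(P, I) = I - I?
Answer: 104/705 ≈ 0.14752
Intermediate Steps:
K(P, I) = 0
h = -1/1410 (h = 1/(54 - 4*(-6)*(-61)) = 1/(54 + 24*(-61)) = 1/(54 - 1464) = 1/(-1410) = -1/1410 ≈ -0.00070922)
Q(j, E) = -3*E (Q(j, E) = E - 4*E = -3*E)
-208*(h + Q(-10, K(1, -1))) = -208*(-1/1410 - 3*0) = -208*(-1/1410 + 0) = -208*(-1/1410) = 104/705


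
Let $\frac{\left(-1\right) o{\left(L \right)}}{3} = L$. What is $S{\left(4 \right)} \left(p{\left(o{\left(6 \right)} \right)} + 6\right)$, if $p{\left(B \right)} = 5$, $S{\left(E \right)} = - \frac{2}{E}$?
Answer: $- \frac{11}{2} \approx -5.5$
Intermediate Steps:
$o{\left(L \right)} = - 3 L$
$S{\left(4 \right)} \left(p{\left(o{\left(6 \right)} \right)} + 6\right) = - \frac{2}{4} \left(5 + 6\right) = \left(-2\right) \frac{1}{4} \cdot 11 = \left(- \frac{1}{2}\right) 11 = - \frac{11}{2}$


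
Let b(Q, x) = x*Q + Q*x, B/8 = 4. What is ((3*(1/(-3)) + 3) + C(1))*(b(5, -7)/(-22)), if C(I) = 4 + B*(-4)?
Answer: -4270/11 ≈ -388.18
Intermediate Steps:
B = 32 (B = 8*4 = 32)
C(I) = -124 (C(I) = 4 + 32*(-4) = 4 - 128 = -124)
b(Q, x) = 2*Q*x (b(Q, x) = Q*x + Q*x = 2*Q*x)
((3*(1/(-3)) + 3) + C(1))*(b(5, -7)/(-22)) = ((3*(1/(-3)) + 3) - 124)*((2*5*(-7))/(-22)) = ((3*(1*(-⅓)) + 3) - 124)*(-70*(-1/22)) = ((3*(-⅓) + 3) - 124)*(35/11) = ((-1 + 3) - 124)*(35/11) = (2 - 124)*(35/11) = -122*35/11 = -4270/11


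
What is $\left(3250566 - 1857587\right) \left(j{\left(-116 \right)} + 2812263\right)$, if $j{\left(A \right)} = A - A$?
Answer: $3917423301477$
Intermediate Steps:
$j{\left(A \right)} = 0$
$\left(3250566 - 1857587\right) \left(j{\left(-116 \right)} + 2812263\right) = \left(3250566 - 1857587\right) \left(0 + 2812263\right) = 1392979 \cdot 2812263 = 3917423301477$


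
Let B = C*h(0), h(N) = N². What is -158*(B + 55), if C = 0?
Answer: -8690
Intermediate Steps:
B = 0 (B = 0*0² = 0*0 = 0)
-158*(B + 55) = -158*(0 + 55) = -158*55 = -8690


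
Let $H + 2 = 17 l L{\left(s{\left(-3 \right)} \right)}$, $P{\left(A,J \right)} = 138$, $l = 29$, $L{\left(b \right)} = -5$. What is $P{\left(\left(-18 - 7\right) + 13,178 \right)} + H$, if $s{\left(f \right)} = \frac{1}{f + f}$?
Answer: $-2329$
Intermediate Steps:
$s{\left(f \right)} = \frac{1}{2 f}$
$H = -2467$ ($H = -2 + 17 \cdot 29 \left(-5\right) = -2 + 493 \left(-5\right) = -2 - 2465 = -2467$)
$P{\left(\left(-18 - 7\right) + 13,178 \right)} + H = 138 - 2467 = -2329$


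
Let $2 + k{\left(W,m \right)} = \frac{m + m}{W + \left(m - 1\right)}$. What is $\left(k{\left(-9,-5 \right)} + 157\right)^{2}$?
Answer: $\frac{218089}{9} \approx 24232.0$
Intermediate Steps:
$k{\left(W,m \right)} = -2 + \frac{2 m}{-1 + W + m}$ ($k{\left(W,m \right)} = -2 + \frac{m + m}{W + \left(m - 1\right)} = -2 + \frac{2 m}{W + \left(-1 + m\right)} = -2 + \frac{2 m}{-1 + W + m}$)
$\left(k{\left(-9,-5 \right)} + 157\right)^{2} = \left(\frac{2 \left(1 - -9\right)}{-1 - 9 - 5} + 157\right)^{2} = \left(\frac{2 \left(1 + 9\right)}{-15} + 157\right)^{2} = \left(2 \left(- \frac{1}{15}\right) 10 + 157\right)^{2} = \left(- \frac{4}{3} + 157\right)^{2} = \left(\frac{467}{3}\right)^{2} = \frac{218089}{9}$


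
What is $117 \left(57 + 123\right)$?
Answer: $21060$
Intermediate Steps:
$117 \left(57 + 123\right) = 117 \cdot 180 = 21060$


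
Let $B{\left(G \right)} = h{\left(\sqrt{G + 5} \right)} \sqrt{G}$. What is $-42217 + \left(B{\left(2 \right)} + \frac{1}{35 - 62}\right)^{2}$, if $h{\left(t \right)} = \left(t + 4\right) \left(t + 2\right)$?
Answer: $-42217 + \frac{\left(-1 + 162 \sqrt{14} + 405 \sqrt{2}\right)^{2}}{729} \approx -40314.0$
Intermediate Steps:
$h{\left(t \right)} = \left(2 + t\right) \left(4 + t\right)$ ($h{\left(t \right)} = \left(4 + t\right) \left(2 + t\right) = \left(2 + t\right) \left(4 + t\right)$)
$B{\left(G \right)} = \sqrt{G} \left(13 + G + 6 \sqrt{5 + G}\right)$ ($B{\left(G \right)} = \left(8 + \left(\sqrt{G + 5}\right)^{2} + 6 \sqrt{G + 5}\right) \sqrt{G} = \left(8 + \left(\sqrt{5 + G}\right)^{2} + 6 \sqrt{5 + G}\right) \sqrt{G} = \left(8 + \left(5 + G\right) + 6 \sqrt{5 + G}\right) \sqrt{G} = \left(13 + G + 6 \sqrt{5 + G}\right) \sqrt{G} = \sqrt{G} \left(13 + G + 6 \sqrt{5 + G}\right)$)
$-42217 + \left(B{\left(2 \right)} + \frac{1}{35 - 62}\right)^{2} = -42217 + \left(\sqrt{2} \left(13 + 2 + 6 \sqrt{5 + 2}\right) + \frac{1}{35 - 62}\right)^{2} = -42217 + \left(\sqrt{2} \left(13 + 2 + 6 \sqrt{7}\right) + \frac{1}{-27}\right)^{2} = -42217 + \left(\sqrt{2} \left(15 + 6 \sqrt{7}\right) - \frac{1}{27}\right)^{2} = -42217 + \left(- \frac{1}{27} + \sqrt{2} \left(15 + 6 \sqrt{7}\right)\right)^{2}$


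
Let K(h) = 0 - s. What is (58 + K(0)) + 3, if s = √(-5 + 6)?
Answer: 60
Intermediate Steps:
s = 1 (s = √1 = 1)
K(h) = -1 (K(h) = 0 - 1*1 = 0 - 1 = -1)
(58 + K(0)) + 3 = (58 - 1) + 3 = 57 + 3 = 60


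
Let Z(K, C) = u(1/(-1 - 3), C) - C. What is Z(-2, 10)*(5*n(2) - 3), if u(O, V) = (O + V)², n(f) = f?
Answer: 9527/16 ≈ 595.44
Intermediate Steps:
Z(K, C) = (-¼ + C)² - C (Z(K, C) = (1/(-1 - 3) + C)² - C = (1/(-4) + C)² - C = (-¼ + C)² - C)
Z(-2, 10)*(5*n(2) - 3) = (-1*10 + (-1 + 4*10)²/16)*(5*2 - 3) = (-10 + (-1 + 40)²/16)*(10 - 3) = (-10 + (1/16)*39²)*7 = (-10 + (1/16)*1521)*7 = (-10 + 1521/16)*7 = (1361/16)*7 = 9527/16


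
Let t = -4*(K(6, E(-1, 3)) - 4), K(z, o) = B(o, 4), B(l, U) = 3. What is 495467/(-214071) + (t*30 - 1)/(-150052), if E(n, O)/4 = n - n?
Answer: -10624469819/4588825956 ≈ -2.3153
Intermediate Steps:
E(n, O) = 0 (E(n, O) = 4*(n - n) = 4*0 = 0)
K(z, o) = 3
t = 4 (t = -4*(3 - 4) = -4*(-1) = 4)
495467/(-214071) + (t*30 - 1)/(-150052) = 495467/(-214071) + (4*30 - 1)/(-150052) = 495467*(-1/214071) + (120 - 1)*(-1/150052) = -495467/214071 + 119*(-1/150052) = -495467/214071 - 17/21436 = -10624469819/4588825956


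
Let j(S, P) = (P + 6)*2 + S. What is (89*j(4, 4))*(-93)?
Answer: -198648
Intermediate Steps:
j(S, P) = 12 + S + 2*P (j(S, P) = (6 + P)*2 + S = (12 + 2*P) + S = 12 + S + 2*P)
(89*j(4, 4))*(-93) = (89*(12 + 4 + 2*4))*(-93) = (89*(12 + 4 + 8))*(-93) = (89*24)*(-93) = 2136*(-93) = -198648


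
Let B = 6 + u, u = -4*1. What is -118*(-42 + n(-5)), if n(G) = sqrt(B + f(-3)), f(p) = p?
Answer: 4956 - 118*I ≈ 4956.0 - 118.0*I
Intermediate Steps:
u = -4
B = 2 (B = 6 - 4 = 2)
n(G) = I (n(G) = sqrt(2 - 3) = sqrt(-1) = I)
-118*(-42 + n(-5)) = -118*(-42 + I) = 4956 - 118*I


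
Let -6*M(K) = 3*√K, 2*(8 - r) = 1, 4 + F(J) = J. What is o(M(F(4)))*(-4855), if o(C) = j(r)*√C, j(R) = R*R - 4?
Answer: 0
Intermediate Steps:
F(J) = -4 + J
r = 15/2 (r = 8 - ½*1 = 8 - ½ = 15/2 ≈ 7.5000)
M(K) = -√K/2
j(R) = -4 + R² (j(R) = R² - 4 = -4 + R²)
o(C) = 209*√C/4 (o(C) = (-4 + (15/2)²)*√C = (-4 + 225/4)*√C = 209*√C/4)
o(M(F(4)))*(-4855) = (209*√(-√(-4 + 4)/2)/4)*(-4855) = (209*√(-√0/2)/4)*(-4855) = (209*√(-½*0)/4)*(-4855) = (209*√0/4)*(-4855) = ((209/4)*0)*(-4855) = 0*(-4855) = 0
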